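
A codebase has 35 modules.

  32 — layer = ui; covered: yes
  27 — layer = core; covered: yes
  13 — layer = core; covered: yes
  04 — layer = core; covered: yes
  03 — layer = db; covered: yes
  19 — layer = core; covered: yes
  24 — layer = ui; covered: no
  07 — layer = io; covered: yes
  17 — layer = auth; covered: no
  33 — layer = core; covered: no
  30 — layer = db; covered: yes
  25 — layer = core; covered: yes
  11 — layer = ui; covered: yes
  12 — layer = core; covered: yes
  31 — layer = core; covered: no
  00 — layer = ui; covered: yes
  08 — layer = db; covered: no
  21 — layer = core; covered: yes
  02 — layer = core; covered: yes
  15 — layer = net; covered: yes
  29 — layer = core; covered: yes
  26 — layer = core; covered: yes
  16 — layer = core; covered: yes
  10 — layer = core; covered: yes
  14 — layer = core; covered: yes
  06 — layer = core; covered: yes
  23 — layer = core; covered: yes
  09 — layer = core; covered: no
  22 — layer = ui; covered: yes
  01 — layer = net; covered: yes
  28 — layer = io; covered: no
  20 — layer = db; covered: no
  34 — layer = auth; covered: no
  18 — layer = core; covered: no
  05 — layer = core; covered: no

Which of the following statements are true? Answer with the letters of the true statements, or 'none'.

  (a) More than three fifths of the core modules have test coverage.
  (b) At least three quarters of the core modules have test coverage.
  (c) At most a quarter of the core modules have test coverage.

(a), (b)

|A| = 20, |A ∩ B| = 15, |A ∖ B| = 5.
(a) |A ∩ B| / |A| > 3/5: holds.
(b) |A ∩ B| / |A| ≥ 3/4: holds.
(c) |A ∩ B| / |A| ≤ 1/4: fails.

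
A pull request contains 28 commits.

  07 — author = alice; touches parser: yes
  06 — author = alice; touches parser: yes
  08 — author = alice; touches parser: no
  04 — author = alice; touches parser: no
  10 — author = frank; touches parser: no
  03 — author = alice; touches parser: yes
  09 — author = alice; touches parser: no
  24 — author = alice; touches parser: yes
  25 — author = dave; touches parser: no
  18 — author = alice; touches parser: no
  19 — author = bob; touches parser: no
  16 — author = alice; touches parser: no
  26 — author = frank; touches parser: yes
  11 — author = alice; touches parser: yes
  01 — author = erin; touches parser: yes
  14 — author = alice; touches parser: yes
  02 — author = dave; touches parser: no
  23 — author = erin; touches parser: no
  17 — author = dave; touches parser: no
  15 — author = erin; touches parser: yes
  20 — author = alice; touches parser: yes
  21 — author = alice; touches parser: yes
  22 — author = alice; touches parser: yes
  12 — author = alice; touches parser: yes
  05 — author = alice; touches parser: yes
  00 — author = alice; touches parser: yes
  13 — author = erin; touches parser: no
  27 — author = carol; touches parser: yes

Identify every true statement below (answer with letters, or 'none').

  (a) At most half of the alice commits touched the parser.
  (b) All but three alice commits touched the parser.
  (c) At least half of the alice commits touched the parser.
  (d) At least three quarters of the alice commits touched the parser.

|A| = 17, |A ∩ B| = 12, |A ∖ B| = 5.
(a) |A ∩ B| ≤ |A ∖ B|: fails.
(b) |A ∖ B| = 3: fails.
(c) |A ∩ B| ≥ |A ∖ B|: holds.
(d) |A ∩ B| / |A| ≥ 3/4: fails.

(c)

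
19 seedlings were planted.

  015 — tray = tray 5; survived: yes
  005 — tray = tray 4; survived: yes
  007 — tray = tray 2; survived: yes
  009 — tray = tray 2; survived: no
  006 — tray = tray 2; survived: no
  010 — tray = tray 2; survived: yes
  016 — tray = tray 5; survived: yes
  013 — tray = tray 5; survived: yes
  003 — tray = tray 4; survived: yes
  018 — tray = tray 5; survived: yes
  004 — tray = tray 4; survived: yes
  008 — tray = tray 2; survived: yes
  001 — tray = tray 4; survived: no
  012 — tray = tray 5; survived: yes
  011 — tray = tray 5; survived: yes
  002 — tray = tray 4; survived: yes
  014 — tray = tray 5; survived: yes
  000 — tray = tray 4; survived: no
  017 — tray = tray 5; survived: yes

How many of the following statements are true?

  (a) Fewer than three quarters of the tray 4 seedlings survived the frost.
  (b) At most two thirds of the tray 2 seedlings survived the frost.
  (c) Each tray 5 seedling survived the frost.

(a) tray 4: |A| = 6, |A ∩ B| = 4; needs |A ∩ B| / |A| < 3/4 — true.
(b) tray 2: |A| = 5, |A ∩ B| = 3; needs |A ∩ B| / |A| ≤ 2/3 — true.
(c) tray 5: |A| = 8, |A ∩ B| = 8; needs A ⊆ B, i.e. every element of A is in B (|A ∖ B| = 0) — true.

3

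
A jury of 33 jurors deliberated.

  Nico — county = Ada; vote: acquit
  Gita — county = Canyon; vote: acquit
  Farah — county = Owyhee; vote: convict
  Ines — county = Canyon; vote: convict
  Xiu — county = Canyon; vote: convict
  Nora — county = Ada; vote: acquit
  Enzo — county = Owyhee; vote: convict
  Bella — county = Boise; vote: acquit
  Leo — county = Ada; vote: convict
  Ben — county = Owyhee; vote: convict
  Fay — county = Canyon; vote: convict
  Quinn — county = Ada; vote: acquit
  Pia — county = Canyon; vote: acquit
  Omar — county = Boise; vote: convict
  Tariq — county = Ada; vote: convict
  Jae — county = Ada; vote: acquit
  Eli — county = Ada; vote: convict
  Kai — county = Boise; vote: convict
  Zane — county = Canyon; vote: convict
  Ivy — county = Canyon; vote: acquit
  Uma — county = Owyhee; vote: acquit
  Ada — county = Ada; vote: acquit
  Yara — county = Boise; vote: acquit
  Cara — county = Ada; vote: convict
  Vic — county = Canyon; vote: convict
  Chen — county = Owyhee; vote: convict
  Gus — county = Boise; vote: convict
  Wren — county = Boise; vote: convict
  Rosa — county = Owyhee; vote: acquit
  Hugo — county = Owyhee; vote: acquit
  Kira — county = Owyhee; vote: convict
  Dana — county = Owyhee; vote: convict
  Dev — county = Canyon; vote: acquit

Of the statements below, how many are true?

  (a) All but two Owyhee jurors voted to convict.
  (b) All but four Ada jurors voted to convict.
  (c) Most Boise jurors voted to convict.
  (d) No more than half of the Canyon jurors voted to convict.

1

(a) Owyhee: |A| = 9, |A ∩ B| = 6; needs |A ∖ B| = 2 — false.
(b) Ada: |A| = 9, |A ∩ B| = 4; needs |A ∖ B| = 4 — false.
(c) Boise: |A| = 6, |A ∩ B| = 4; needs |A ∩ B| > |A ∖ B| — true.
(d) Canyon: |A| = 9, |A ∩ B| = 5; needs |A ∩ B| ≤ |A ∖ B| — false.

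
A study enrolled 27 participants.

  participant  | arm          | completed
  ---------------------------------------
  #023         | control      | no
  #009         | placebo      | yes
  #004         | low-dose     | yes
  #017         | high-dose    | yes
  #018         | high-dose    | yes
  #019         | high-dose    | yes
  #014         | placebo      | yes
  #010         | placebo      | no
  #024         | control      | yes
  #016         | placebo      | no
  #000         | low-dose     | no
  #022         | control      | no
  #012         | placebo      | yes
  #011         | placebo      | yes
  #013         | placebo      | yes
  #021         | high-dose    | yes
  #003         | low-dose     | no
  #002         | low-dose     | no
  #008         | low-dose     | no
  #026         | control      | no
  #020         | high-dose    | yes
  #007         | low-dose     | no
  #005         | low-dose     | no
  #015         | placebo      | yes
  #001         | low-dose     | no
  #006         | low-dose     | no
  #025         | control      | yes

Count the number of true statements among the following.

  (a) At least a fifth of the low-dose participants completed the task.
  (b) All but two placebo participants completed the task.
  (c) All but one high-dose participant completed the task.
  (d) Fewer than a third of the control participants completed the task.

1

(a) low-dose: |A| = 9, |A ∩ B| = 1; needs |A ∩ B| / |A| ≥ 1/5 — false.
(b) placebo: |A| = 8, |A ∩ B| = 6; needs |A ∖ B| = 2 — true.
(c) high-dose: |A| = 5, |A ∩ B| = 5; needs |A ∖ B| = 1 — false.
(d) control: |A| = 5, |A ∩ B| = 2; needs |A ∩ B| / |A| < 1/3 — false.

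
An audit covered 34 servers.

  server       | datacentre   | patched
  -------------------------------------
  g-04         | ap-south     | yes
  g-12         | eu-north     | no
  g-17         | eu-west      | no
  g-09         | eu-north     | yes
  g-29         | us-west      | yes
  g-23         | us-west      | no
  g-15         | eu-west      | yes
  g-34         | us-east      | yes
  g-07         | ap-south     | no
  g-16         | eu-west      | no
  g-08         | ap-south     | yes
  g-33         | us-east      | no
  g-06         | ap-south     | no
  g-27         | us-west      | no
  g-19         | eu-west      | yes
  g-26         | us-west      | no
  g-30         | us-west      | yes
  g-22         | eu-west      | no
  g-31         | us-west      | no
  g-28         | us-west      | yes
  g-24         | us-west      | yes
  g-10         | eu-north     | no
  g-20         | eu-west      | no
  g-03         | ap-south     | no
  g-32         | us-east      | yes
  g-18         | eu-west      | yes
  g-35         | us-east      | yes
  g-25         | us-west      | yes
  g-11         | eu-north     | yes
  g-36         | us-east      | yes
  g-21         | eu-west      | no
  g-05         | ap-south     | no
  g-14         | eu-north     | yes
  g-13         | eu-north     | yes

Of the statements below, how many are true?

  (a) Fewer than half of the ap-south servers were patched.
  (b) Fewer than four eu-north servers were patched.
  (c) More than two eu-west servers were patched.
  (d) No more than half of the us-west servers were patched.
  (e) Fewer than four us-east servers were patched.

(a) ap-south: |A| = 6, |A ∩ B| = 2; needs |A ∩ B| < |A ∖ B| — true.
(b) eu-north: |A| = 6, |A ∩ B| = 4; needs |A ∩ B| < 4 — false.
(c) eu-west: |A| = 8, |A ∩ B| = 3; needs |A ∩ B| > 2 — true.
(d) us-west: |A| = 9, |A ∩ B| = 5; needs |A ∩ B| ≤ |A ∖ B| — false.
(e) us-east: |A| = 5, |A ∩ B| = 4; needs |A ∩ B| < 4 — false.

2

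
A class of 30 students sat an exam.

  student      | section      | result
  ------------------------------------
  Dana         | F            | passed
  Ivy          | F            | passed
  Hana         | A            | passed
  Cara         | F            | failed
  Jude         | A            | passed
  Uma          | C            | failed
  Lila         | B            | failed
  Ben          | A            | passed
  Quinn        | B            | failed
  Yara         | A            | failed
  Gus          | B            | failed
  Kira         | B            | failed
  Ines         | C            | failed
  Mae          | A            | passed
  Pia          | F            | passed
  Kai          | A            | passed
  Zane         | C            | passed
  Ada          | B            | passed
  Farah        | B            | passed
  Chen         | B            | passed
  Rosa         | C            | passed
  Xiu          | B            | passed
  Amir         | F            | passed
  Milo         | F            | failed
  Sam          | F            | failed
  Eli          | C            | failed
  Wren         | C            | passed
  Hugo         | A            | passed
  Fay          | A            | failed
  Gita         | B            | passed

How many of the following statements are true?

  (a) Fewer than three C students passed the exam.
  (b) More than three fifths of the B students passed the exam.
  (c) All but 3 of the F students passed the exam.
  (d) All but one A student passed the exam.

(a) C: |A| = 6, |A ∩ B| = 3; needs |A ∩ B| < 3 — false.
(b) B: |A| = 9, |A ∩ B| = 5; needs |A ∩ B| / |A| > 3/5 — false.
(c) F: |A| = 7, |A ∩ B| = 4; needs |A ∖ B| = 3 — true.
(d) A: |A| = 8, |A ∩ B| = 6; needs |A ∖ B| = 1 — false.

1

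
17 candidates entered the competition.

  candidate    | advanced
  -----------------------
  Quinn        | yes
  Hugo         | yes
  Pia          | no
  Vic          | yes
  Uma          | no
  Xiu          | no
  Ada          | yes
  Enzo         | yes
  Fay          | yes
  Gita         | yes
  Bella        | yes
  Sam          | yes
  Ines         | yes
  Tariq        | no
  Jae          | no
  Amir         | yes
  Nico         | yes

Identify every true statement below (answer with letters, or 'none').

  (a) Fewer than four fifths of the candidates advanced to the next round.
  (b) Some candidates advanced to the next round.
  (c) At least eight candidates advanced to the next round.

|A| = 17, |A ∩ B| = 12, |A ∖ B| = 5.
(a) |A ∩ B| / |A| < 4/5: holds.
(b) A ∩ B ≠ ∅ (|A ∩ B| ≥ 1): holds.
(c) |A ∩ B| ≥ 8: holds.

(a), (b), (c)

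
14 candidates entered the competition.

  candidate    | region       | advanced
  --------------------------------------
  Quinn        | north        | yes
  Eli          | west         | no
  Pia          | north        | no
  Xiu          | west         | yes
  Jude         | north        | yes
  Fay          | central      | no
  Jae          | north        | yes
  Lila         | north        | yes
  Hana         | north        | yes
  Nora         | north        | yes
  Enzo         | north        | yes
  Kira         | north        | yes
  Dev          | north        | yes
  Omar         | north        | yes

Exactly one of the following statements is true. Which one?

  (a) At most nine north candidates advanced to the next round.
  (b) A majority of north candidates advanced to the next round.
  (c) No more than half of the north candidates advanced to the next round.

|A| = 11, |A ∩ B| = 10, |A ∖ B| = 1.
(a) requires |A ∩ B| ≤ 9: false.
(b) requires |A ∩ B| > |A ∖ B|: true.
(c) requires |A ∩ B| ≤ |A ∖ B|: false.

(b)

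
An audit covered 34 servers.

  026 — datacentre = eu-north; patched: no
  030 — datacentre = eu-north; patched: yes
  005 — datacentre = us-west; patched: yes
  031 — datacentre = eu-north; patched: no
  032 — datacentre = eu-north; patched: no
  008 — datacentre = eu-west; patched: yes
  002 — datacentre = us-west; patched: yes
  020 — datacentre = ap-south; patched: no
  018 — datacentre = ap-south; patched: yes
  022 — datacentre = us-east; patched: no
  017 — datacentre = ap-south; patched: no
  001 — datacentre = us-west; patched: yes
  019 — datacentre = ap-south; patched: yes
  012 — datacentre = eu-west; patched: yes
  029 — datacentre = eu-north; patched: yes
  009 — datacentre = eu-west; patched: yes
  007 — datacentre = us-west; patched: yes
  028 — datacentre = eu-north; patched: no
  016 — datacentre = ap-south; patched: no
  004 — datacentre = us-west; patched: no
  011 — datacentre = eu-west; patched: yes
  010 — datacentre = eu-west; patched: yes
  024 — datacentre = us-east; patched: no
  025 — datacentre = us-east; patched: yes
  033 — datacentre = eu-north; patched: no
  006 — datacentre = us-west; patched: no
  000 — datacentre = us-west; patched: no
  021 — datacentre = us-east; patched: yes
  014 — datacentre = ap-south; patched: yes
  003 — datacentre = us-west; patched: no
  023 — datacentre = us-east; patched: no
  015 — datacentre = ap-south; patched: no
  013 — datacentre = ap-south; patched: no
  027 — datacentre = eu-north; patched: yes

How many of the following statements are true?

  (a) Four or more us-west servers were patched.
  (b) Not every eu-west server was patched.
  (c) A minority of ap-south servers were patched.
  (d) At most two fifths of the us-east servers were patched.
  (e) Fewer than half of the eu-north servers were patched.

4

(a) us-west: |A| = 8, |A ∩ B| = 4; needs |A ∩ B| ≥ 4 — true.
(b) eu-west: |A| = 5, |A ∩ B| = 5; needs A ⊄ B (|A ∖ B| ≥ 1) — false.
(c) ap-south: |A| = 8, |A ∩ B| = 3; needs |A ∩ B| < |A ∖ B| — true.
(d) us-east: |A| = 5, |A ∩ B| = 2; needs |A ∩ B| / |A| ≤ 2/5 — true.
(e) eu-north: |A| = 8, |A ∩ B| = 3; needs |A ∩ B| < |A ∖ B| — true.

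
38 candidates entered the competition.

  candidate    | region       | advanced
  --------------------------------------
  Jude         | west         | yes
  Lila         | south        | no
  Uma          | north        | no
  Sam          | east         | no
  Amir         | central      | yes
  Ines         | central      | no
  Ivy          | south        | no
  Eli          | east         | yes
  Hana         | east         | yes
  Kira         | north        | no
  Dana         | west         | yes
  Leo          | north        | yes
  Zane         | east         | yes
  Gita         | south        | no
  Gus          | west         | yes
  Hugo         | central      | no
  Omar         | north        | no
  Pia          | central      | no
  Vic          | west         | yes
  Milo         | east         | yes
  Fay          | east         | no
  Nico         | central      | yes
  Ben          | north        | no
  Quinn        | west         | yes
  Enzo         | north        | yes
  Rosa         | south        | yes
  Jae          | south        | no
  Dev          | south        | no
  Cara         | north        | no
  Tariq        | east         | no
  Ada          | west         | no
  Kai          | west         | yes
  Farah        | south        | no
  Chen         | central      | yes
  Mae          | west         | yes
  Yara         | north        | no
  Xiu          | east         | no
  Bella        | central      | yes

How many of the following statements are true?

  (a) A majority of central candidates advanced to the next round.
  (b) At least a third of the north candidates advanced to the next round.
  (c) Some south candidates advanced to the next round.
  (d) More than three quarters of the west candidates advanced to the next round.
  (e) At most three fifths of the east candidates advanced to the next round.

4

(a) central: |A| = 7, |A ∩ B| = 4; needs |A ∩ B| > |A ∖ B| — true.
(b) north: |A| = 8, |A ∩ B| = 2; needs |A ∩ B| / |A| ≥ 1/3 — false.
(c) south: |A| = 7, |A ∩ B| = 1; needs A ∩ B ≠ ∅ (|A ∩ B| ≥ 1) — true.
(d) west: |A| = 8, |A ∩ B| = 7; needs |A ∩ B| / |A| > 3/4 — true.
(e) east: |A| = 8, |A ∩ B| = 4; needs |A ∩ B| / |A| ≤ 3/5 — true.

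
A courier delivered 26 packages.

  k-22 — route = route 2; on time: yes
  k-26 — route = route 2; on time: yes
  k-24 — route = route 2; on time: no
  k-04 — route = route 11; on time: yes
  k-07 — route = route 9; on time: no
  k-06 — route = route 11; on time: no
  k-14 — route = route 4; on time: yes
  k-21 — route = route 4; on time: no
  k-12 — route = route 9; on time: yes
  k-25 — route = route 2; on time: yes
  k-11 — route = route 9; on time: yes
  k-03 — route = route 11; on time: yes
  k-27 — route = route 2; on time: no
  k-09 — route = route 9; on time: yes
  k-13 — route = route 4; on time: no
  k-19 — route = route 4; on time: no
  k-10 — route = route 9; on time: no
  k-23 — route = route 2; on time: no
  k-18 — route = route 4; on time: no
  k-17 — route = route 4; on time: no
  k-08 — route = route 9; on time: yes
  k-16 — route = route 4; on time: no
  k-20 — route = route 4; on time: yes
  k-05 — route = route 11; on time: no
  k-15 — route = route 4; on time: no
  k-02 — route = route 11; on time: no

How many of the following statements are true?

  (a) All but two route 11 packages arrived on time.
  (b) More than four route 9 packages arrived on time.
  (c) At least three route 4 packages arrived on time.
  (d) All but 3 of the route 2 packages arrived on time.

1

(a) route 11: |A| = 5, |A ∩ B| = 2; needs |A ∖ B| = 2 — false.
(b) route 9: |A| = 6, |A ∩ B| = 4; needs |A ∩ B| > 4 — false.
(c) route 4: |A| = 9, |A ∩ B| = 2; needs |A ∩ B| ≥ 3 — false.
(d) route 2: |A| = 6, |A ∩ B| = 3; needs |A ∖ B| = 3 — true.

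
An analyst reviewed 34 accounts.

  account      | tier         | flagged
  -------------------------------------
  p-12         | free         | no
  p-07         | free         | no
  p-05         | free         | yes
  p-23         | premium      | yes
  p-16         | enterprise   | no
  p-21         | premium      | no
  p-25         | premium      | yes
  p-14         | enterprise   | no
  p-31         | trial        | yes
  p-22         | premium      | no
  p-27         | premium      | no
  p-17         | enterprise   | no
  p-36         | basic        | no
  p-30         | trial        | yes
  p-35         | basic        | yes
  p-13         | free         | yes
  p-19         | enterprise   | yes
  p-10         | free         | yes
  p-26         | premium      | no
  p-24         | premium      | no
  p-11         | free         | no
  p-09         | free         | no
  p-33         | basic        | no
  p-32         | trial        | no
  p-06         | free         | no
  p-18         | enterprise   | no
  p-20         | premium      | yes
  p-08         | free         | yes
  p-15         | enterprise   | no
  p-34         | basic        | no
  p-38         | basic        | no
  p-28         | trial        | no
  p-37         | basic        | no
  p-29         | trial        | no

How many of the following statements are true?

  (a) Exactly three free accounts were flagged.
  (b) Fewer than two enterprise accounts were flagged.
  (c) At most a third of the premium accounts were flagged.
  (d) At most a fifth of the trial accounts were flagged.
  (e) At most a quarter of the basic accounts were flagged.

2

(a) free: |A| = 9, |A ∩ B| = 4; needs |A ∩ B| = 3 — false.
(b) enterprise: |A| = 6, |A ∩ B| = 1; needs |A ∩ B| < 2 — true.
(c) premium: |A| = 8, |A ∩ B| = 3; needs |A ∩ B| / |A| ≤ 1/3 — false.
(d) trial: |A| = 5, |A ∩ B| = 2; needs |A ∩ B| / |A| ≤ 1/5 — false.
(e) basic: |A| = 6, |A ∩ B| = 1; needs |A ∩ B| / |A| ≤ 1/4 — true.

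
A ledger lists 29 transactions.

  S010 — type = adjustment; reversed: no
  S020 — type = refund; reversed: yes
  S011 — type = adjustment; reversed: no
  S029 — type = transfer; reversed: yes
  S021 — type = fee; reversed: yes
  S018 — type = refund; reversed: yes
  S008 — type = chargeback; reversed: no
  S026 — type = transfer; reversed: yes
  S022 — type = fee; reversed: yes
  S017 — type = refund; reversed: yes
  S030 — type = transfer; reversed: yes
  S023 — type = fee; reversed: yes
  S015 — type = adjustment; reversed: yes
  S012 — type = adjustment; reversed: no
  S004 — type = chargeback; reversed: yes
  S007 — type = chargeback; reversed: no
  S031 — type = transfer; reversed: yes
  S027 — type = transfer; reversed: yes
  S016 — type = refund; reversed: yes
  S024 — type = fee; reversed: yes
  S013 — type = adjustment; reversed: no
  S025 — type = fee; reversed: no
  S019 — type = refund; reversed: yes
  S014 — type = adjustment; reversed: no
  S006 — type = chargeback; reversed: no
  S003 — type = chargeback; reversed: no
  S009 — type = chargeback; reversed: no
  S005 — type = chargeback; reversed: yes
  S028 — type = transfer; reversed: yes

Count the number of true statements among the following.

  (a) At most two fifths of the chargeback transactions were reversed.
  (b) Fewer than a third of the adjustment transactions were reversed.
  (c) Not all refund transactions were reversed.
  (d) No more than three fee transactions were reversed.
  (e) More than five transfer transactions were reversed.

3

(a) chargeback: |A| = 7, |A ∩ B| = 2; needs |A ∩ B| / |A| ≤ 2/5 — true.
(b) adjustment: |A| = 6, |A ∩ B| = 1; needs |A ∩ B| / |A| < 1/3 — true.
(c) refund: |A| = 5, |A ∩ B| = 5; needs A ⊄ B (|A ∖ B| ≥ 1) — false.
(d) fee: |A| = 5, |A ∩ B| = 4; needs |A ∩ B| ≤ 3 — false.
(e) transfer: |A| = 6, |A ∩ B| = 6; needs |A ∩ B| > 5 — true.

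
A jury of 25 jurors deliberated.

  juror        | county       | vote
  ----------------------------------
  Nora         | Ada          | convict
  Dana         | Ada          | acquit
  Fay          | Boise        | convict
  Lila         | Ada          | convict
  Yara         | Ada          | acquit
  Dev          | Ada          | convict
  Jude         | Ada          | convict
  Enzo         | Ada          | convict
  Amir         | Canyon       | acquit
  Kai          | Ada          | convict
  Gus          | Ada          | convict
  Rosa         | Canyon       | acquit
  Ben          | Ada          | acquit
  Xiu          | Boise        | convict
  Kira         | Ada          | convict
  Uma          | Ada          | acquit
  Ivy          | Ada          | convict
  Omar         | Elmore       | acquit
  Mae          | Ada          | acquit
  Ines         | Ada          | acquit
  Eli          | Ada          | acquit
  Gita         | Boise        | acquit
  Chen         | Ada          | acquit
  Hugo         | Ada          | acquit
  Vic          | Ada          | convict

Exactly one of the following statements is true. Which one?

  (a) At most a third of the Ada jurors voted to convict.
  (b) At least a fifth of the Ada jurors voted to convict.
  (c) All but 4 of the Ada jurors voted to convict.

|A| = 19, |A ∩ B| = 10, |A ∖ B| = 9.
(a) requires |A ∩ B| / |A| ≤ 1/3: false.
(b) requires |A ∩ B| / |A| ≥ 1/5: true.
(c) requires |A ∖ B| = 4: false.

(b)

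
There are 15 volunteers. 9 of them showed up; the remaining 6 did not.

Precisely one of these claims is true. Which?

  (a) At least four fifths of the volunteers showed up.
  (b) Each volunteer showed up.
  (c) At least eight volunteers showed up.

|A| = 15, |A ∩ B| = 9, |A ∖ B| = 6.
(a) requires |A ∩ B| / |A| ≥ 4/5: false.
(b) requires A ⊆ B, i.e. every element of A is in B (|A ∖ B| = 0): false.
(c) requires |A ∩ B| ≥ 8: true.

(c)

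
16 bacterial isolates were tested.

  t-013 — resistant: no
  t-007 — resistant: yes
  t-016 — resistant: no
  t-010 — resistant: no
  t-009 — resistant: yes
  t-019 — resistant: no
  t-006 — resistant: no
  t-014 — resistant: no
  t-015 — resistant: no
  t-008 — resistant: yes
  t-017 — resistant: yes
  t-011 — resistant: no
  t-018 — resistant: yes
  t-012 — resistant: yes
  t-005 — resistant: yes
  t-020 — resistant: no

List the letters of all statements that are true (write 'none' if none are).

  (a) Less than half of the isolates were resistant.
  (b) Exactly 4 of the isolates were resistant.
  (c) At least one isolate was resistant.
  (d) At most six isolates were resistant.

(a), (c)

|A| = 16, |A ∩ B| = 7, |A ∖ B| = 9.
(a) |A ∩ B| < |A ∖ B|: holds.
(b) |A ∩ B| = 4: fails.
(c) A ∩ B ≠ ∅ (|A ∩ B| ≥ 1): holds.
(d) |A ∩ B| ≤ 6: fails.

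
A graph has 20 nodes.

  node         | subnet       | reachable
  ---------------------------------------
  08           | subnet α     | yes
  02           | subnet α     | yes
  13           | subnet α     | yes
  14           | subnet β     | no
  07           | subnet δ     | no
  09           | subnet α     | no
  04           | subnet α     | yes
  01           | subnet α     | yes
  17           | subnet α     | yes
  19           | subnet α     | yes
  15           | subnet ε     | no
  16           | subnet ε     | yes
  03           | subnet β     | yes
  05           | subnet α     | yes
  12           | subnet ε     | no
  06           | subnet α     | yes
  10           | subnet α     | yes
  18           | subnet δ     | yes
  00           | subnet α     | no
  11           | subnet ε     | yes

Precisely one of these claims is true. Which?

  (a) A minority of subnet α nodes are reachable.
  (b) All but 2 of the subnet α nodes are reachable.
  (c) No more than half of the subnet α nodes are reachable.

(b)

|A| = 12, |A ∩ B| = 10, |A ∖ B| = 2.
(a) requires |A ∩ B| < |A ∖ B|: false.
(b) requires |A ∖ B| = 2: true.
(c) requires |A ∩ B| ≤ |A ∖ B|: false.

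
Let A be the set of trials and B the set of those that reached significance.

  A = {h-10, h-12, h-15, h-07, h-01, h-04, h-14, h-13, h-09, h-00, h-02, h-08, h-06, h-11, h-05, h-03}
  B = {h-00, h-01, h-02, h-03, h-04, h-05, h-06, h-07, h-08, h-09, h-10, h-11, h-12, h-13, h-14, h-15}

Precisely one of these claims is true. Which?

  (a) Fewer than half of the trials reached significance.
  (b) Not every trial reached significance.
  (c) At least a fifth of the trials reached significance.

|A| = 16, |A ∩ B| = 16, |A ∖ B| = 0.
(a) requires |A ∩ B| < |A ∖ B|: false.
(b) requires A ⊄ B (|A ∖ B| ≥ 1): false.
(c) requires |A ∩ B| / |A| ≥ 1/5: true.

(c)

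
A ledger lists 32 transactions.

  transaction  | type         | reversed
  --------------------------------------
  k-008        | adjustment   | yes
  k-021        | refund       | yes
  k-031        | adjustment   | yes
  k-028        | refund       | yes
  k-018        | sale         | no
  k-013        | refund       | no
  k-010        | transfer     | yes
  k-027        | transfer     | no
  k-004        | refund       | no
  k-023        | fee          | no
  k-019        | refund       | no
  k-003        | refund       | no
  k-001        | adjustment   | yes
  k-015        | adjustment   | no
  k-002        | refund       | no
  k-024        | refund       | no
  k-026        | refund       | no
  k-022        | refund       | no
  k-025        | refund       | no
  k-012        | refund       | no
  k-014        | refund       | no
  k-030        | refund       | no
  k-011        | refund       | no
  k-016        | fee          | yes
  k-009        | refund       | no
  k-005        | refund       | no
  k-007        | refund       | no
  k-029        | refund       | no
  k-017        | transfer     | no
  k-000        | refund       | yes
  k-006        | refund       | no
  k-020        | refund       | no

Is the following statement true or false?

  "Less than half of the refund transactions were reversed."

True

Truth condition: |A ∩ B| < |A ∖ B|.
|A| = 22, |A ∩ B| = 3, |A ∖ B| = 19.
3 < 19, so the statement is true.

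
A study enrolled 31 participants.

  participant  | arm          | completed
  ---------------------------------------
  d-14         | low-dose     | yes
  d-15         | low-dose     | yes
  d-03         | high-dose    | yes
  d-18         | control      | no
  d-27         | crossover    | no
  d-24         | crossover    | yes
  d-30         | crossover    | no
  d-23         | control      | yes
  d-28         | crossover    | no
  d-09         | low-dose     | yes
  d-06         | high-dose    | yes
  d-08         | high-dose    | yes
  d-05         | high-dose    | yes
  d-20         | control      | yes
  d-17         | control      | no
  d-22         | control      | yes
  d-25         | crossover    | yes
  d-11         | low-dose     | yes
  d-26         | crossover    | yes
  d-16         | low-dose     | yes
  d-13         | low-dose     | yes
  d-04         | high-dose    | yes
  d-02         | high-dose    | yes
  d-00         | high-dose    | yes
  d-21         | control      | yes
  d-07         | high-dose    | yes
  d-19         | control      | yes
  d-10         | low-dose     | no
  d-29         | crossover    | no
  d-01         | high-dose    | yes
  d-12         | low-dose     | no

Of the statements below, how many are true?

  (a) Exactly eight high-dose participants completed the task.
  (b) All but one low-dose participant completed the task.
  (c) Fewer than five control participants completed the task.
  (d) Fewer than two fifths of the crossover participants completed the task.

(a) high-dose: |A| = 9, |A ∩ B| = 9; needs |A ∩ B| = 8 — false.
(b) low-dose: |A| = 8, |A ∩ B| = 6; needs |A ∖ B| = 1 — false.
(c) control: |A| = 7, |A ∩ B| = 5; needs |A ∩ B| < 5 — false.
(d) crossover: |A| = 7, |A ∩ B| = 3; needs |A ∩ B| / |A| < 2/5 — false.

0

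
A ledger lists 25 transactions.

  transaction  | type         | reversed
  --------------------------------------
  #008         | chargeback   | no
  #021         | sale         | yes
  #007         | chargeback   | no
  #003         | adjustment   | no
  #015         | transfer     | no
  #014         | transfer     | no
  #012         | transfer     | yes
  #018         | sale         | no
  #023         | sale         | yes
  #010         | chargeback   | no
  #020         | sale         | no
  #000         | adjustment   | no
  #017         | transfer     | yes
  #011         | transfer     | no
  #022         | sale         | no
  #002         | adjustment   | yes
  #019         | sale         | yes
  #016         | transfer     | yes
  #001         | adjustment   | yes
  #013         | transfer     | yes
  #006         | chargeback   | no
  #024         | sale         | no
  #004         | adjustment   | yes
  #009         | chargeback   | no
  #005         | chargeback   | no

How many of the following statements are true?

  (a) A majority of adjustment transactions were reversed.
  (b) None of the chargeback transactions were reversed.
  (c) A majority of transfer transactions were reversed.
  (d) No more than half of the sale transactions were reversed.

4

(a) adjustment: |A| = 5, |A ∩ B| = 3; needs |A ∩ B| > |A ∖ B| — true.
(b) chargeback: |A| = 6, |A ∩ B| = 0; needs A ∩ B = ∅ (|A ∩ B| = 0) — true.
(c) transfer: |A| = 7, |A ∩ B| = 4; needs |A ∩ B| > |A ∖ B| — true.
(d) sale: |A| = 7, |A ∩ B| = 3; needs |A ∩ B| ≤ |A ∖ B| — true.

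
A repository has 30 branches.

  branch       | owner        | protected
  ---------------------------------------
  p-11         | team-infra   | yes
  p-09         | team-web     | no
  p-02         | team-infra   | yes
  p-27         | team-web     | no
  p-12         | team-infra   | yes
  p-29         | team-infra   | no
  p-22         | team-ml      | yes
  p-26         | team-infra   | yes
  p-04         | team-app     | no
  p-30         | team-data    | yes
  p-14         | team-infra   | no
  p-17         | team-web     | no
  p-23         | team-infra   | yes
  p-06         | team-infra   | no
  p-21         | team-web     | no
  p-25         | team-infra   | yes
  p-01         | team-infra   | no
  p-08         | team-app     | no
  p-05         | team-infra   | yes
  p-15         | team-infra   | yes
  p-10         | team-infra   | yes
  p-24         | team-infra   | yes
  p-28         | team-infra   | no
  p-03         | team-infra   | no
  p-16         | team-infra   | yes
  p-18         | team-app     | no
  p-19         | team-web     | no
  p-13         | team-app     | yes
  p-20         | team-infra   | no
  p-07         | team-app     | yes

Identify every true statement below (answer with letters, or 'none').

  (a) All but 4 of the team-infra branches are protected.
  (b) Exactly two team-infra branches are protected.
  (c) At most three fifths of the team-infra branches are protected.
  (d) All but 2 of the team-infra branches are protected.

none

|A| = 18, |A ∩ B| = 11, |A ∖ B| = 7.
(a) |A ∖ B| = 4: fails.
(b) |A ∩ B| = 2: fails.
(c) |A ∩ B| / |A| ≤ 3/5: fails.
(d) |A ∖ B| = 2: fails.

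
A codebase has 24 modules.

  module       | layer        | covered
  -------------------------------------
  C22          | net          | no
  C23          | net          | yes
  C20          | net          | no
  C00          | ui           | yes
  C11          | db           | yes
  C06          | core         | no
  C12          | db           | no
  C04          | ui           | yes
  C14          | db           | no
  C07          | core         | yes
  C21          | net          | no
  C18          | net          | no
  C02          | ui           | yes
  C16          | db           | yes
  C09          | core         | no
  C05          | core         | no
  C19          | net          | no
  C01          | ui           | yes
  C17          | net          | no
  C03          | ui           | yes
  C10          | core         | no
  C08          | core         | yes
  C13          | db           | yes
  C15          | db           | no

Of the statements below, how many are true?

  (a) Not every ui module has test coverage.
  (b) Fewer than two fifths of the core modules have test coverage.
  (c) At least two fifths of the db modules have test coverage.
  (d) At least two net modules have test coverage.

(a) ui: |A| = 5, |A ∩ B| = 5; needs A ⊄ B (|A ∖ B| ≥ 1) — false.
(b) core: |A| = 6, |A ∩ B| = 2; needs |A ∩ B| / |A| < 2/5 — true.
(c) db: |A| = 6, |A ∩ B| = 3; needs |A ∩ B| / |A| ≥ 2/5 — true.
(d) net: |A| = 7, |A ∩ B| = 1; needs |A ∩ B| ≥ 2 — false.

2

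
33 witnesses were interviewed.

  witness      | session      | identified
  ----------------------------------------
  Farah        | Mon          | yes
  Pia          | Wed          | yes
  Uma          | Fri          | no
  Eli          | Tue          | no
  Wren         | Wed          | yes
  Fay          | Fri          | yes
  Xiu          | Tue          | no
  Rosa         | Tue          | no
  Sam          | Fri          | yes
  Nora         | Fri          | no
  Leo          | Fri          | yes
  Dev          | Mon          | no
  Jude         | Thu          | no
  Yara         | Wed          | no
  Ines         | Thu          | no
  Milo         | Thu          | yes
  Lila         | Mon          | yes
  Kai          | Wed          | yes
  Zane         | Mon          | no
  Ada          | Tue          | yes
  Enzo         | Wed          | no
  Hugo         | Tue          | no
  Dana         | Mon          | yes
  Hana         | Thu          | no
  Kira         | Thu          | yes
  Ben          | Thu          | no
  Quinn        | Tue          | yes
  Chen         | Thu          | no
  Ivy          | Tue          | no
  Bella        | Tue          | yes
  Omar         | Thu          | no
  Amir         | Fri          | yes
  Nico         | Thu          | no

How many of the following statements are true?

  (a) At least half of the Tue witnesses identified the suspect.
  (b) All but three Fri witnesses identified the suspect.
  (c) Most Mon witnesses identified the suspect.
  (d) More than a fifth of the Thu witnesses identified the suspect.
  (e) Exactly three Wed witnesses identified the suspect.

3

(a) Tue: |A| = 8, |A ∩ B| = 3; needs |A ∩ B| ≥ |A ∖ B| — false.
(b) Fri: |A| = 6, |A ∩ B| = 4; needs |A ∖ B| = 3 — false.
(c) Mon: |A| = 5, |A ∩ B| = 3; needs |A ∩ B| > |A ∖ B| — true.
(d) Thu: |A| = 9, |A ∩ B| = 2; needs |A ∩ B| / |A| > 1/5 — true.
(e) Wed: |A| = 5, |A ∩ B| = 3; needs |A ∩ B| = 3 — true.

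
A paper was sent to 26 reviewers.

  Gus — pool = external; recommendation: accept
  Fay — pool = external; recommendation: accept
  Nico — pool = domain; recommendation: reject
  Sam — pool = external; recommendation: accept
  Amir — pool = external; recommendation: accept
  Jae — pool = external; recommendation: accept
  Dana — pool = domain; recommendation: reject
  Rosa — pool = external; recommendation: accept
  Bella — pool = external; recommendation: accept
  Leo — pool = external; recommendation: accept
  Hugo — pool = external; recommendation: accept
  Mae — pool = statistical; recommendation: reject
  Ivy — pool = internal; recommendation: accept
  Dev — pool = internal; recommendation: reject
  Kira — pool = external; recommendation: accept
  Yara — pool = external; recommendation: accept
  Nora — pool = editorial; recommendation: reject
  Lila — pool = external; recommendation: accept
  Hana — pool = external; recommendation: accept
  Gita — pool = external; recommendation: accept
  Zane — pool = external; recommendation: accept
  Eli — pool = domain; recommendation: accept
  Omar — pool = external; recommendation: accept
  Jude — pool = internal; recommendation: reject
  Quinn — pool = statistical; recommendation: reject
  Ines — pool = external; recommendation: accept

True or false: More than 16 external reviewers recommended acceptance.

True

The determiner here denotes the relation: |A ∩ B| > 16.
|A| = 17, |A ∩ B| = 17, |A ∖ B| = 0.
|A ∩ B| = 17, so the statement is true.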